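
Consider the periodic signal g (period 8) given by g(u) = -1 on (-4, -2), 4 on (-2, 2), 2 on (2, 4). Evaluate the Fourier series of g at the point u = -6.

u = -6 differs from u = 2 by -1 full period(s), and the series is 8-periodic.
At u = 2 the one-sided limits are g(2^-) = 4 and g(2^+) = 2.
By Dirichlet's theorem the series converges to their average, [(4) + (2)]/2 = 3.

3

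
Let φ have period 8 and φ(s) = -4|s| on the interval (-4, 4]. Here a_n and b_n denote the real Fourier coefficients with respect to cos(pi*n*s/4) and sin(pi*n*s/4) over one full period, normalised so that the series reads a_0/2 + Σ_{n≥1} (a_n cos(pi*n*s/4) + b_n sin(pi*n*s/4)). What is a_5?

a_5 = 1/4 ∫_{-4}^{4} φ(s) cos(5*pi*s/4) ds.
φ is even and cos(5*pi*s/4) is even, so the integrand is even and a_5 = 1/2 ∫_0^{4} φ(s) cos(5*pi*s/4) ds.
Integrating by parts (boundary term plus one more integral), an antiderivative of (-4*s) cos(5*pi*s/4) is -16*s*sin(5*pi*s/4)/(5*pi) - 64*cos(5*pi*s/4)/(25*pi**2); evaluating from 0 to 4: ∫_{0}^{4} (-4*s) cos(5*pi*s/4) ds = (64/(25*pi**2)) - (-64/(25*pi**2)) = 128/(25*pi**2).
Hence a_5 = (1/2)·(128/(25*pi**2)) = 64/(25*pi**2).

64/(25*pi**2)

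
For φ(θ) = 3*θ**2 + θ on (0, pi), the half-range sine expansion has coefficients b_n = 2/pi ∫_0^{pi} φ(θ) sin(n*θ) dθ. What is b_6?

-pi - 1/3

b_6 = 2/pi ∫_0^{pi} (3*θ**2 + θ) sin(6*θ) dθ.
Integrating by parts twice (tabular method), an antiderivative of (3*θ**2 + θ) sin(6*θ) is -θ**2*cos(6*θ)/2 + θ*sin(6*θ)/6 - θ*cos(6*θ)/6 + sin(6*θ)/36 + cos(6*θ)/36; evaluating from 0 to pi: ∫_{0}^{pi} (3*θ**2 + θ) sin(6*θ) dθ = (-pi**2/2 - pi/6 + 1/36) - (1/36) = -pi*(1 + 3*pi)/6.
Hence b_6 = (2/pi)·(-pi*(1 + 3*pi)/6) = -pi - 1/3.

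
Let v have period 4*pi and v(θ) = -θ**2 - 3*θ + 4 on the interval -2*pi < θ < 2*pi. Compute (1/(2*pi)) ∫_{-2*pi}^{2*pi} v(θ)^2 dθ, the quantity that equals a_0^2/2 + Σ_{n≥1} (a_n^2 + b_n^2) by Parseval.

8*pi**2/3 + 32 + 32*pi**4/5

(1/(2*pi)) ∫_{-2*pi}^{2*pi} v(θ)^2 dθ = (1/(2*pi)) · (16*pi*(5*pi**2 + 60 + 12*pi**4)/15) = 8*pi**2/3 + 32 + 32*pi**4/5.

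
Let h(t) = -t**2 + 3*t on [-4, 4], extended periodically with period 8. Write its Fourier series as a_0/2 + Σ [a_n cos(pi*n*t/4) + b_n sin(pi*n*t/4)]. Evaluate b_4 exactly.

b_4 = 1/4 ∫_{-4}^{4} h(t) sin(pi*t) dt.
Integrating by parts twice (tabular method), an antiderivative of (-t**2 + 3*t) sin(pi*t) is t**2*cos(pi*t)/pi - 2*t*sin(pi*t)/pi**2 - 3*t*cos(pi*t)/pi + 3*sin(pi*t)/pi**2 - 2*cos(pi*t)/pi**3; evaluating from -4 to 4: ∫_{-4}^{4} (-t**2 + 3*t) sin(pi*t) dt = (-2/pi**3 + 4/pi) - (-2/pi**3 + 28/pi) = -24/pi.
Hence b_4 = (1/4)·(-24/pi) = -6/pi.

-6/pi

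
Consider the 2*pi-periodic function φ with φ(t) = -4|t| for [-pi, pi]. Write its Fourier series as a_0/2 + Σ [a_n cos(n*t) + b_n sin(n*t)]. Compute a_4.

0

a_4 = 1/pi ∫_{-pi}^{pi} φ(t) cos(4*t) dt.
φ is even and cos(4*t) is even, so the integrand is even and a_4 = 2/pi ∫_0^{pi} φ(t) cos(4*t) dt.
Integrating by parts (boundary term plus one more integral), an antiderivative of (-4*t) cos(4*t) is -t*sin(4*t) - cos(4*t)/4; evaluating from 0 to pi: ∫_{0}^{pi} (-4*t) cos(4*t) dt = (-1/4) - (-1/4) = 0.
Hence a_4 = (2/pi)·(0) = 0.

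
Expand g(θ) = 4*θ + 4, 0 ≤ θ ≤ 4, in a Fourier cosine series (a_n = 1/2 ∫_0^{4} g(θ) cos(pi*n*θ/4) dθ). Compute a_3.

-64/(9*pi**2)

a_3 = 1/2 ∫_0^{4} (4*θ + 4) cos(3*pi*θ/4) dθ.
Integrating by parts (boundary term plus one more integral), an antiderivative of (4*θ + 4) cos(3*pi*θ/4) is 16*θ*sin(3*pi*θ/4)/(3*pi) + 16*sin(3*pi*θ/4)/(3*pi) + 64*cos(3*pi*θ/4)/(9*pi**2); evaluating from 0 to 4: ∫_{0}^{4} (4*θ + 4) cos(3*pi*θ/4) dθ = (-64/(9*pi**2)) - (64/(9*pi**2)) = -128/(9*pi**2).
Hence a_3 = (1/2)·(-128/(9*pi**2)) = -64/(9*pi**2).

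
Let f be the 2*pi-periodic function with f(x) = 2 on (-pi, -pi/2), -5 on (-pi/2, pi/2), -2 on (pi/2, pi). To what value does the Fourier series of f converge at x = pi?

At x = pi the one-sided limits are f(pi^-) = -2 and f(pi^+) = 2.
By Dirichlet's theorem the series converges to their average, [(-2) + (2)]/2 = 0.

0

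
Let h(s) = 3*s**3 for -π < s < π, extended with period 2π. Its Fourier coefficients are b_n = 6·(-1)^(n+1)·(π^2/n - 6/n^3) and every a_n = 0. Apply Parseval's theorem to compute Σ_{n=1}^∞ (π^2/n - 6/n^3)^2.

Parseval: Σ b_n^2 = (1/π) ∫_{-π}^{π} h(s)^2 ds = 18*pi**6/7.
b_n^2 = 36·(π^2/n - 6/n^3)^2, so the sum equals (18*pi**6/7)/36 = pi**6/14.

pi**6/14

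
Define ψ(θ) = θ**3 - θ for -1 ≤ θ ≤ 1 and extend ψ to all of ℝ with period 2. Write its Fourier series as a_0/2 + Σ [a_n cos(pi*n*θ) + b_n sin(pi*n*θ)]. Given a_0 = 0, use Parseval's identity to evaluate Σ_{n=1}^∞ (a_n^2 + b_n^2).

16/105

Parseval: a_0^2/2 + Σ_{n≥1} (a_n^2+b_n^2) = ∫_{-1}^{1} ψ(θ)^2 dθ = 16/105.
Subtract a_0^2/2 = 0: Σ (a_n^2+b_n^2) = 16/105.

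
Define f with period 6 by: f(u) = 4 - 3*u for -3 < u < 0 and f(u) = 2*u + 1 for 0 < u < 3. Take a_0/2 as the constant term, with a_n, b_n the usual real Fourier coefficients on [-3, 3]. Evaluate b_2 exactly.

3/(2*pi)

b_2 = 1/3 ∫_{-3}^{3} f(u) sin(2*pi*u/3) du.
Split the integral at the breakpoints.
Integrating by parts (boundary term plus one more integral), an antiderivative of (4 - 3*u) sin(2*pi*u/3) is 9*u*cos(2*pi*u/3)/(2*pi) - 27*sin(2*pi*u/3)/(4*pi**2) - 6*cos(2*pi*u/3)/pi; evaluating from -3 to 0: ∫_{-3}^{0} (4 - 3*u) sin(2*pi*u/3) du = (-6/pi) - (-39/(2*pi)) = 27/(2*pi).
Integrating by parts (boundary term plus one more integral), an antiderivative of (2*u + 1) sin(2*pi*u/3) is -3*u*cos(2*pi*u/3)/pi + 9*sin(2*pi*u/3)/(2*pi**2) - 3*cos(2*pi*u/3)/(2*pi); evaluating from 0 to 3: ∫_{0}^{3} (2*u + 1) sin(2*pi*u/3) du = (-21/(2*pi)) - (-3/(2*pi)) = -9/pi.
Summing the pieces and multiplying by (1/3) gives b_2 = 3/(2*pi).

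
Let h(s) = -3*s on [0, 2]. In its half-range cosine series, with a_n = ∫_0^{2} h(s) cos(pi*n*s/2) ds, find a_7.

24/(49*pi**2)

a_7 = ∫_0^{2} (-3*s) cos(7*pi*s/2) ds.
Integrating by parts (boundary term plus one more integral), an antiderivative of (-3*s) cos(7*pi*s/2) is -6*s*sin(7*pi*s/2)/(7*pi) - 12*cos(7*pi*s/2)/(49*pi**2); evaluating from 0 to 2: ∫_{0}^{2} (-3*s) cos(7*pi*s/2) ds = (12/(49*pi**2)) - (-12/(49*pi**2)) = 24/(49*pi**2).
Hence a_7 = 24/(49*pi**2).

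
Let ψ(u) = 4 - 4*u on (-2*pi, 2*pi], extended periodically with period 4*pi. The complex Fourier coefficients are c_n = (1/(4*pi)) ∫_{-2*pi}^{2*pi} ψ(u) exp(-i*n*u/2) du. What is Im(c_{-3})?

Since ψ is real-valued, Im(c_{-3}) = -(1/(4*pi)) ∫_{-2*pi}^{2*pi} ψ(u) sin(-3*u/2) du = b_{3}/2.
Integrating by parts (boundary term plus one more integral), an antiderivative of (4 - 4*u) sin(-3*u/2) is -8*u*cos(3*u/2)/3 + 16*sin(3*u/2)/9 + 8*cos(3*u/2)/3; evaluating from -2*pi to 2*pi: ∫_{-2*pi}^{2*pi} (4 - 4*u) sin(-3*u/2) du = (-8/3 + 16*pi/3) - (-16*pi/3 - 8/3) = 32*pi/3.
Hence Im(c_{-3}) = (-1/(4*pi))·(32*pi/3) = -8/3.

-8/3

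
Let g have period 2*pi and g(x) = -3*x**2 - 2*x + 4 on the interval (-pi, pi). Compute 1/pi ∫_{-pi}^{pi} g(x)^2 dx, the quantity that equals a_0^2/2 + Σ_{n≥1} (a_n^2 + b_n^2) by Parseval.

-40*pi**2/3 + 32 + 18*pi**4/5

1/pi ∫_{-pi}^{pi} g(x)^2 dx = 1/pi · (2*pi*(-100*pi**2 + 240 + 27*pi**4)/15) = -40*pi**2/3 + 32 + 18*pi**4/5.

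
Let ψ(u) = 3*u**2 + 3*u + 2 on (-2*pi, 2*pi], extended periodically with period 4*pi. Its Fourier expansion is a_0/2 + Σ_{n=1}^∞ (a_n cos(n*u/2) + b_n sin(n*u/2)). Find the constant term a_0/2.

a_0 = (1/(2*pi)) ∫_{-2*pi}^{2*pi} ψ(u) du = (1/(2*pi)) · (8*pi + 16*pi**3) = 4 + 8*pi**2.
So the constant term a_0/2 = 2 + 4*pi**2.

2 + 4*pi**2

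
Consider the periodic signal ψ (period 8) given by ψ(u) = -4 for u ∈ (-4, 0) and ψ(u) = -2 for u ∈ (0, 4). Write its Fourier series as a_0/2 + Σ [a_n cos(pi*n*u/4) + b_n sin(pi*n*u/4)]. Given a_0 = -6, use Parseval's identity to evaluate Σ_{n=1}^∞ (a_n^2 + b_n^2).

Parseval: a_0^2/2 + Σ_{n≥1} (a_n^2+b_n^2) = 1/4 ∫_{-4}^{4} ψ(u)^2 du = 20.
Subtract a_0^2/2 = 18: Σ (a_n^2+b_n^2) = 2.

2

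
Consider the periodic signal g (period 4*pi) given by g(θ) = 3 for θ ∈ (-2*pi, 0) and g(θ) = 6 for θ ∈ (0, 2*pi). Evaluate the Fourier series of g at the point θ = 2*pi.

At θ = 2*pi the one-sided limits are g(2*pi^-) = 6 and g(2*pi^+) = 3.
By Dirichlet's theorem the series converges to their average, [(6) + (3)]/2 = 9/2.

9/2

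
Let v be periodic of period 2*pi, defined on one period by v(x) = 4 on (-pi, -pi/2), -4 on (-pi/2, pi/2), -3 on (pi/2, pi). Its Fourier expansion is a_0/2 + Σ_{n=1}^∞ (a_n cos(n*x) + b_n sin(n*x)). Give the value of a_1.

-9/pi

a_1 = 1/pi ∫_{-pi}^{pi} v(x) cos(x) dx.
Split the integral at the breakpoints.
Directly, an antiderivative of (4) cos(x) is 4*sin(x); evaluating from -pi to -pi/2: ∫_{-pi}^{-pi/2} (4) cos(x) dx = (-4) - (0) = -4.
Directly, an antiderivative of (-4) cos(x) is -4*sin(x); evaluating from -pi/2 to pi/2: ∫_{-pi/2}^{pi/2} (-4) cos(x) dx = (-4) - (4) = -8.
Directly, an antiderivative of (-3) cos(x) is -3*sin(x); evaluating from pi/2 to pi: ∫_{pi/2}^{pi} (-3) cos(x) dx = (0) - (-3) = 3.
Summing the pieces and multiplying by (1/pi) gives a_1 = -9/pi.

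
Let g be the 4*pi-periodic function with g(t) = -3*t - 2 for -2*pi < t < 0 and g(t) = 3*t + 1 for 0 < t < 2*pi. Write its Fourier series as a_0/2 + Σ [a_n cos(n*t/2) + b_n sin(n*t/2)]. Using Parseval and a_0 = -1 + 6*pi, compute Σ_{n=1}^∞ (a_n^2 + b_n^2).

9/2 + 6*pi**2

Parseval: a_0^2/2 + Σ_{n≥1} (a_n^2+b_n^2) = (1/(2*pi)) ∫_{-2*pi}^{2*pi} g(t)^2 dt = -6*pi + 5 + 24*pi**2.
Subtract a_0^2/2 = (1 - 6*pi)**2/2: Σ (a_n^2+b_n^2) = 9/2 + 6*pi**2.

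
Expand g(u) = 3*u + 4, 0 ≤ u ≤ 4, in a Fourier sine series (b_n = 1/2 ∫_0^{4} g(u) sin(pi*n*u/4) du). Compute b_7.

b_7 = 1/2 ∫_0^{4} (3*u + 4) sin(7*pi*u/4) du.
Integrating by parts (boundary term plus one more integral), an antiderivative of (3*u + 4) sin(7*pi*u/4) is -12*u*cos(7*pi*u/4)/(7*pi) + 48*sin(7*pi*u/4)/(49*pi**2) - 16*cos(7*pi*u/4)/(7*pi); evaluating from 0 to 4: ∫_{0}^{4} (3*u + 4) sin(7*pi*u/4) du = (64/(7*pi)) - (-16/(7*pi)) = 80/(7*pi).
Hence b_7 = (1/2)·(80/(7*pi)) = 40/(7*pi).

40/(7*pi)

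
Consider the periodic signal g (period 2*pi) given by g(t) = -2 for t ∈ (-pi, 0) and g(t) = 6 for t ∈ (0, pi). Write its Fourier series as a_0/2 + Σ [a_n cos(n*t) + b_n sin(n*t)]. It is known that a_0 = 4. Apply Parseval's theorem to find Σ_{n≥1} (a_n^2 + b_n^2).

Parseval: a_0^2/2 + Σ_{n≥1} (a_n^2+b_n^2) = 1/pi ∫_{-pi}^{pi} g(t)^2 dt = 40.
Subtract a_0^2/2 = 8: Σ (a_n^2+b_n^2) = 32.

32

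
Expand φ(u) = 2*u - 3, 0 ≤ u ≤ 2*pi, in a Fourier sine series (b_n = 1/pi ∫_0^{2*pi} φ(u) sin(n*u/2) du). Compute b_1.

8 - 12/pi

b_1 = 1/pi ∫_0^{2*pi} (2*u - 3) sin(u/2) du.
Integrating by parts (boundary term plus one more integral), an antiderivative of (2*u - 3) sin(u/2) is -4*u*cos(u/2) + 8*sin(u/2) + 6*cos(u/2); evaluating from 0 to 2*pi: ∫_{0}^{2*pi} (2*u - 3) sin(u/2) du = (-6 + 8*pi) - (6) = -12 + 8*pi.
Hence b_1 = (1/pi)·(-12 + 8*pi) = 8 - 12/pi.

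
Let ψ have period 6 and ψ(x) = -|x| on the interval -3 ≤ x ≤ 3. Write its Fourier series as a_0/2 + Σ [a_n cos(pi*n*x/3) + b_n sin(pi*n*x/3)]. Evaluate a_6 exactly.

0

a_6 = 1/3 ∫_{-3}^{3} ψ(x) cos(2*pi*x) dx.
ψ is even and cos(2*pi*x) is even, so the integrand is even and a_6 = 2/3 ∫_0^{3} ψ(x) cos(2*pi*x) dx.
Integrating by parts (boundary term plus one more integral), an antiderivative of (-x) cos(2*pi*x) is -x*sin(2*pi*x)/(2*pi) - cos(2*pi*x)/(4*pi**2); evaluating from 0 to 3: ∫_{0}^{3} (-x) cos(2*pi*x) dx = (-1/(4*pi**2)) - (-1/(4*pi**2)) = 0.
Hence a_6 = (2/3)·(0) = 0.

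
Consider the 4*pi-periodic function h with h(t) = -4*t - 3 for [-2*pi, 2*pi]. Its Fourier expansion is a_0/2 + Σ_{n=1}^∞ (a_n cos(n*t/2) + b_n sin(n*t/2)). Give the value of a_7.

0

a_7 = (1/(2*pi)) ∫_{-2*pi}^{2*pi} h(t) cos(7*t/2) dt.
Integrating by parts (boundary term plus one more integral), an antiderivative of (-4*t - 3) cos(7*t/2) is -8*t*sin(7*t/2)/7 - 6*sin(7*t/2)/7 - 16*cos(7*t/2)/49; evaluating from -2*pi to 2*pi: ∫_{-2*pi}^{2*pi} (-4*t - 3) cos(7*t/2) dt = (16/49) - (16/49) = 0.
Hence a_7 = (1/(2*pi))·(0) = 0.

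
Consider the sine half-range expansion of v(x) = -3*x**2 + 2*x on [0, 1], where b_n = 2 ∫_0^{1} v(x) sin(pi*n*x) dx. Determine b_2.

b_2 = 2 ∫_0^{1} (-3*x**2 + 2*x) sin(2*pi*x) dx.
Integrating by parts twice (tabular method), an antiderivative of (-3*x**2 + 2*x) sin(2*pi*x) is 3*x**2*cos(2*pi*x)/(2*pi) - 3*x*sin(2*pi*x)/(2*pi**2) - x*cos(2*pi*x)/pi + sin(2*pi*x)/(2*pi**2) - 3*cos(2*pi*x)/(4*pi**3); evaluating from 0 to 1: ∫_{0}^{1} (-3*x**2 + 2*x) sin(2*pi*x) dx = ((-3 + 2*pi**2)/(4*pi**3)) - (-3/(4*pi**3)) = 1/(2*pi).
Hence b_2 = 2·(1/(2*pi)) = 1/pi.

1/pi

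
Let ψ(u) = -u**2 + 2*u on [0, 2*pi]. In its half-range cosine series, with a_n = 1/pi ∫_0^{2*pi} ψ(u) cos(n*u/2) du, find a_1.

16 - 16/pi

a_1 = 1/pi ∫_0^{2*pi} (-u**2 + 2*u) cos(u/2) du.
Integrating by parts twice (tabular method), an antiderivative of (-u**2 + 2*u) cos(u/2) is -2*u**2*sin(u/2) + 4*u*sin(u/2) - 8*u*cos(u/2) + 16*sin(u/2) + 8*cos(u/2); evaluating from 0 to 2*pi: ∫_{0}^{2*pi} (-u**2 + 2*u) cos(u/2) du = (-8 + 16*pi) - (8) = -16 + 16*pi.
Hence a_1 = (1/pi)·(-16 + 16*pi) = 16 - 16/pi.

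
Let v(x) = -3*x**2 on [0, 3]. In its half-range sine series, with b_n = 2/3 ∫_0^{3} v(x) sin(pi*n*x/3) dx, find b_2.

27/pi

b_2 = 2/3 ∫_0^{3} (-3*x**2) sin(2*pi*x/3) dx.
Integrating by parts twice (tabular method), an antiderivative of (-3*x**2) sin(2*pi*x/3) is 9*x**2*cos(2*pi*x/3)/(2*pi) - 27*x*sin(2*pi*x/3)/(2*pi**2) - 81*cos(2*pi*x/3)/(4*pi**3); evaluating from 0 to 3: ∫_{0}^{3} (-3*x**2) sin(2*pi*x/3) dx = (81*(-1 + 2*pi**2)/(4*pi**3)) - (-81/(4*pi**3)) = 81/(2*pi).
Hence b_2 = (2/3)·(81/(2*pi)) = 27/pi.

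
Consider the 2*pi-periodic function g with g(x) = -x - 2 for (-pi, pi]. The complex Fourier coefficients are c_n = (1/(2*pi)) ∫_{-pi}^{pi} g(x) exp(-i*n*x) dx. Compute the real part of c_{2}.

0

Since g is real-valued, Re(c_{2}) = (1/(2*pi)) ∫_{-pi}^{pi} g(x) cos(2*x) dx = a_{2}/2.
Integrating by parts (boundary term plus one more integral), an antiderivative of (-x - 2) cos(2*x) is -x*sin(2*x)/2 - sin(2*x) - cos(2*x)/4; evaluating from -pi to pi: ∫_{-pi}^{pi} (-x - 2) cos(2*x) dx = (-1/4) - (-1/4) = 0.
Hence Re(c_{2}) = (1/(2*pi))·(0) = 0.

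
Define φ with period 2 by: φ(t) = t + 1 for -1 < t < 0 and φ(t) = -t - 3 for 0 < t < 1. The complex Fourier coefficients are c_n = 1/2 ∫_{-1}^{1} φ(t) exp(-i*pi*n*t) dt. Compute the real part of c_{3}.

Since φ is real-valued, Re(c_{3}) = 1/2 ∫_{-1}^{1} φ(t) cos(3*pi*t) dt = a_{3}/2.
Split the integral at the breakpoints.
Integrating by parts (boundary term plus one more integral), an antiderivative of (t + 1) cos(3*pi*t) is t*sin(3*pi*t)/(3*pi) + sin(3*pi*t)/(3*pi) + cos(3*pi*t)/(9*pi**2); evaluating from -1 to 0: ∫_{-1}^{0} (t + 1) cos(3*pi*t) dt = (1/(9*pi**2)) - (-1/(9*pi**2)) = 2/(9*pi**2).
Integrating by parts (boundary term plus one more integral), an antiderivative of (-t - 3) cos(3*pi*t) is -t*sin(3*pi*t)/(3*pi) - sin(3*pi*t)/pi - cos(3*pi*t)/(9*pi**2); evaluating from 0 to 1: ∫_{0}^{1} (-t - 3) cos(3*pi*t) dt = (1/(9*pi**2)) - (-1/(9*pi**2)) = 2/(9*pi**2).
So ∫_{-1}^{1} φ(t) cos(3*pi*t) dt = 4/(9*pi**2).
Hence Re(c_{3}) = (1/2)·(4/(9*pi**2)) = 2/(9*pi**2).

2/(9*pi**2)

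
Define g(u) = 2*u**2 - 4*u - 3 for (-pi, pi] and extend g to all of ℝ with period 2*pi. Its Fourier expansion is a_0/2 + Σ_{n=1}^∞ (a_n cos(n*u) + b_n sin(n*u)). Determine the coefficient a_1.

-8

a_1 = 1/pi ∫_{-pi}^{pi} g(u) cos(u) du.
Integrating by parts twice (tabular method), an antiderivative of (2*u**2 - 4*u - 3) cos(u) is 2*u**2*sin(u) - 4*u*sin(u) + 4*u*cos(u) - 7*sin(u) - 4*cos(u); evaluating from -pi to pi: ∫_{-pi}^{pi} (2*u**2 - 4*u - 3) cos(u) du = (4 - 4*pi) - (4 + 4*pi) = -8*pi.
Hence a_1 = (1/pi)·(-8*pi) = -8.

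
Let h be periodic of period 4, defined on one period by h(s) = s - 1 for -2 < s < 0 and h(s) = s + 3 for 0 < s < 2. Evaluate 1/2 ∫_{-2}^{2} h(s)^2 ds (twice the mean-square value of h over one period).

1/2 ∫_{-2}^{2} h(s)^2 ds = 1/2 · (124/3) = 62/3.

62/3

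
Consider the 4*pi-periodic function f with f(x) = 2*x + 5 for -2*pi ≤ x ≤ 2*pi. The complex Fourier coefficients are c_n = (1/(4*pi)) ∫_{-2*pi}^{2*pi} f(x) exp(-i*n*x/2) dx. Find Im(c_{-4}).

Since f is real-valued, Im(c_{-4}) = -(1/(4*pi)) ∫_{-2*pi}^{2*pi} f(x) sin(-2*x) dx = b_{4}/2.
Integrating by parts (boundary term plus one more integral), an antiderivative of (2*x + 5) sin(-2*x) is x*cos(2*x) - sin(2*x)/2 + 5*cos(2*x)/2; evaluating from -2*pi to 2*pi: ∫_{-2*pi}^{2*pi} (2*x + 5) sin(-2*x) dx = (5/2 + 2*pi) - (5/2 - 2*pi) = 4*pi.
Hence Im(c_{-4}) = (-1/(4*pi))·(4*pi) = -1.

-1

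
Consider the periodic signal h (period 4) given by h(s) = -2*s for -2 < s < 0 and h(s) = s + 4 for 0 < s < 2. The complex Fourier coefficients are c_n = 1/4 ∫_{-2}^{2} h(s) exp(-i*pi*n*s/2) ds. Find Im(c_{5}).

-3/(5*pi)

Since h is real-valued, Im(c_{5}) = -1/4 ∫_{-2}^{2} h(s) sin(5*pi*s/2) ds = -b_{5}/2.
Split the integral at the breakpoints.
Integrating by parts (boundary term plus one more integral), an antiderivative of (-2*s) sin(5*pi*s/2) is 4*s*cos(5*pi*s/2)/(5*pi) - 8*sin(5*pi*s/2)/(25*pi**2); evaluating from -2 to 0: ∫_{-2}^{0} (-2*s) sin(5*pi*s/2) ds = (0) - (8/(5*pi)) = -8/(5*pi).
Integrating by parts (boundary term plus one more integral), an antiderivative of (s + 4) sin(5*pi*s/2) is -2*s*cos(5*pi*s/2)/(5*pi) + 4*sin(5*pi*s/2)/(25*pi**2) - 8*cos(5*pi*s/2)/(5*pi); evaluating from 0 to 2: ∫_{0}^{2} (s + 4) sin(5*pi*s/2) ds = (12/(5*pi)) - (-8/(5*pi)) = 4/pi.
So ∫_{-2}^{2} h(s) sin(5*pi*s/2) ds = 12/(5*pi).
Hence Im(c_{5}) = (-1/4)·(12/(5*pi)) = -3/(5*pi).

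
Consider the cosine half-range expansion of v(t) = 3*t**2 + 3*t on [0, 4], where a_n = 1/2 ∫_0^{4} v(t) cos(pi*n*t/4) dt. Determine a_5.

-48/(5*pi**2)

a_5 = 1/2 ∫_0^{4} (3*t**2 + 3*t) cos(5*pi*t/4) dt.
Integrating by parts twice (tabular method), an antiderivative of (3*t**2 + 3*t) cos(5*pi*t/4) is 12*t**2*sin(5*pi*t/4)/(5*pi) + 12*t*sin(5*pi*t/4)/(5*pi) + 96*t*cos(5*pi*t/4)/(25*pi**2) - 384*sin(5*pi*t/4)/(125*pi**3) + 48*cos(5*pi*t/4)/(25*pi**2); evaluating from 0 to 4: ∫_{0}^{4} (3*t**2 + 3*t) cos(5*pi*t/4) dt = (-432/(25*pi**2)) - (48/(25*pi**2)) = -96/(5*pi**2).
Hence a_5 = (1/2)·(-96/(5*pi**2)) = -48/(5*pi**2).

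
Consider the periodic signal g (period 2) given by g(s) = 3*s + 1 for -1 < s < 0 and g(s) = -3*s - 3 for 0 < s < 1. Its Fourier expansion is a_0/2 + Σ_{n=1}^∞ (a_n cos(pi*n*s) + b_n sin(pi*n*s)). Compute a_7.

12/(49*pi**2)

a_7 = ∫_{-1}^{1} g(s) cos(7*pi*s) ds.
Split the integral at the breakpoints.
Integrating by parts (boundary term plus one more integral), an antiderivative of (3*s + 1) cos(7*pi*s) is 3*s*sin(7*pi*s)/(7*pi) + sin(7*pi*s)/(7*pi) + 3*cos(7*pi*s)/(49*pi**2); evaluating from -1 to 0: ∫_{-1}^{0} (3*s + 1) cos(7*pi*s) ds = (3/(49*pi**2)) - (-3/(49*pi**2)) = 6/(49*pi**2).
Integrating by parts (boundary term plus one more integral), an antiderivative of (-3*s - 3) cos(7*pi*s) is -3*s*sin(7*pi*s)/(7*pi) - 3*sin(7*pi*s)/(7*pi) - 3*cos(7*pi*s)/(49*pi**2); evaluating from 0 to 1: ∫_{0}^{1} (-3*s - 3) cos(7*pi*s) ds = (3/(49*pi**2)) - (-3/(49*pi**2)) = 6/(49*pi**2).
Summing the pieces gives a_7 = 12/(49*pi**2).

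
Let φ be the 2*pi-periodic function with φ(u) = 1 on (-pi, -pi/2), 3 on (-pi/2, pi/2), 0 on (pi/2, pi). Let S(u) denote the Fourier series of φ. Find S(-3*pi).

1/2

u = -3*pi differs from u = -pi by -1 full period(s), and the series is 2*pi-periodic.
At u = -pi the one-sided limits are φ(-pi^-) = 0 and φ(-pi^+) = 1.
By Dirichlet's theorem the series converges to their average, [(0) + (1)]/2 = 1/2.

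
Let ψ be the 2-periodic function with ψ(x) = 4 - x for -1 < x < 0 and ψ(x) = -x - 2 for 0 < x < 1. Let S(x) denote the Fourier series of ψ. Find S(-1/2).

9/2

ψ is continuous at x = -1/2 with value 9/2, so the series converges to 9/2 there.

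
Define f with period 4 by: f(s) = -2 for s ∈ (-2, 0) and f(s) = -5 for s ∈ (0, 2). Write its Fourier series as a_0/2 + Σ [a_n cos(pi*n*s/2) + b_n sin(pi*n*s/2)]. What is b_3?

-2/pi

b_3 = 1/2 ∫_{-2}^{2} f(s) sin(3*pi*s/2) ds.
Split the integral at the breakpoints.
Directly, an antiderivative of (-2) sin(3*pi*s/2) is 4*cos(3*pi*s/2)/(3*pi); evaluating from -2 to 0: ∫_{-2}^{0} (-2) sin(3*pi*s/2) ds = (4/(3*pi)) - (-4/(3*pi)) = 8/(3*pi).
Directly, an antiderivative of (-5) sin(3*pi*s/2) is 10*cos(3*pi*s/2)/(3*pi); evaluating from 0 to 2: ∫_{0}^{2} (-5) sin(3*pi*s/2) ds = (-10/(3*pi)) - (10/(3*pi)) = -20/(3*pi).
Summing the pieces and multiplying by (1/2) gives b_3 = -2/pi.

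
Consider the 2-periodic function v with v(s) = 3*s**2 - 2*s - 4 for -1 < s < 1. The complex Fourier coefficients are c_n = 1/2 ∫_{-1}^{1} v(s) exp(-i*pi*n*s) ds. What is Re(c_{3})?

Since v is real-valued, Re(c_{3}) = 1/2 ∫_{-1}^{1} v(s) cos(3*pi*s) ds = a_{3}/2.
Integrating by parts twice (tabular method), an antiderivative of (3*s**2 - 2*s - 4) cos(3*pi*s) is s**2*sin(3*pi*s)/pi - 2*s*sin(3*pi*s)/(3*pi) + 2*s*cos(3*pi*s)/(3*pi**2) - 4*sin(3*pi*s)/(3*pi) - 2*sin(3*pi*s)/(9*pi**3) - 2*cos(3*pi*s)/(9*pi**2); evaluating from -1 to 1: ∫_{-1}^{1} (3*s**2 - 2*s - 4) cos(3*pi*s) ds = (-4/(9*pi**2)) - (8/(9*pi**2)) = -4/(3*pi**2).
Hence Re(c_{3}) = (1/2)·(-4/(3*pi**2)) = -2/(3*pi**2).

-2/(3*pi**2)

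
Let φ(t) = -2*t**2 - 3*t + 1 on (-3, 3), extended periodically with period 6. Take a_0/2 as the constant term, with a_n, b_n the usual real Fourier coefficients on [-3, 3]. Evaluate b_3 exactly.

-6/pi

b_3 = 1/3 ∫_{-3}^{3} φ(t) sin(pi*t) dt.
Integrating by parts twice (tabular method), an antiderivative of (-2*t**2 - 3*t + 1) sin(pi*t) is 2*t**2*cos(pi*t)/pi - 4*t*sin(pi*t)/pi**2 + 3*t*cos(pi*t)/pi - 3*sin(pi*t)/pi**2 - cos(pi*t)/pi - 4*cos(pi*t)/pi**3; evaluating from -3 to 3: ∫_{-3}^{3} (-2*t**2 - 3*t + 1) sin(pi*t) dt = (-26/pi + 4/pi**3) - (-8/pi + 4/pi**3) = -18/pi.
Hence b_3 = (1/3)·(-18/pi) = -6/pi.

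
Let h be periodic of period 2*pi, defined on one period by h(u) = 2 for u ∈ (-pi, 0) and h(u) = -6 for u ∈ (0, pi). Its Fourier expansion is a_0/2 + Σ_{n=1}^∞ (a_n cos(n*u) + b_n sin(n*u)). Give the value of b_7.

b_7 = 1/pi ∫_{-pi}^{pi} h(u) sin(7*u) du.
Split the integral at the breakpoints.
Directly, an antiderivative of (2) sin(7*u) is -2*cos(7*u)/7; evaluating from -pi to 0: ∫_{-pi}^{0} (2) sin(7*u) du = (-2/7) - (2/7) = -4/7.
Directly, an antiderivative of (-6) sin(7*u) is 6*cos(7*u)/7; evaluating from 0 to pi: ∫_{0}^{pi} (-6) sin(7*u) du = (-6/7) - (6/7) = -12/7.
Summing the pieces and multiplying by (1/pi) gives b_7 = -16/(7*pi).

-16/(7*pi)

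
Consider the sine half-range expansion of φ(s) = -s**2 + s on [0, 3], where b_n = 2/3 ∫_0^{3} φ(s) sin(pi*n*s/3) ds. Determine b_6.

b_6 = 2/3 ∫_0^{3} (-s**2 + s) sin(2*pi*s) ds.
Integrating by parts twice (tabular method), an antiderivative of (-s**2 + s) sin(2*pi*s) is s**2*cos(2*pi*s)/(2*pi) - s*sin(2*pi*s)/(2*pi**2) - s*cos(2*pi*s)/(2*pi) + sin(2*pi*s)/(4*pi**2) - cos(2*pi*s)/(4*pi**3); evaluating from 0 to 3: ∫_{0}^{3} (-s**2 + s) sin(2*pi*s) ds = (-1/(4*pi**3) + 3/pi) - (-1/(4*pi**3)) = 3/pi.
Hence b_6 = (2/3)·(3/pi) = 2/pi.

2/pi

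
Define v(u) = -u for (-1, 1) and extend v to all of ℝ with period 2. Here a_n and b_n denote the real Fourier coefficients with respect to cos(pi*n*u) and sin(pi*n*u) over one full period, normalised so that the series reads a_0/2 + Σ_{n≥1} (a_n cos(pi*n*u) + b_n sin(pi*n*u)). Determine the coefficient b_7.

b_7 = ∫_{-1}^{1} v(u) sin(7*pi*u) du.
v is odd and sin(7*pi*u) is odd, so the integrand is even and b_7 = 2 ∫_0^{1} v(u) sin(7*pi*u) du.
Integrating by parts (boundary term plus one more integral), an antiderivative of (-u) sin(7*pi*u) is u*cos(7*pi*u)/(7*pi) - sin(7*pi*u)/(49*pi**2); evaluating from 0 to 1: ∫_{0}^{1} (-u) sin(7*pi*u) du = (-1/(7*pi)) - (0) = -1/(7*pi).
Hence b_7 = 2·(-1/(7*pi)) = -2/(7*pi).

-2/(7*pi)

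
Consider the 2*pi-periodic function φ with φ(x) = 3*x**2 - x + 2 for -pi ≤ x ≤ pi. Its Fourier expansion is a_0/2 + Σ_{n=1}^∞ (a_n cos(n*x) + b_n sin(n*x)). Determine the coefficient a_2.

a_2 = 1/pi ∫_{-pi}^{pi} φ(x) cos(2*x) dx.
Integrating by parts twice (tabular method), an antiderivative of (3*x**2 - x + 2) cos(2*x) is 3*x**2*sin(2*x)/2 - x*sin(2*x)/2 + 3*x*cos(2*x)/2 + sin(2*x)/4 - cos(2*x)/4; evaluating from -pi to pi: ∫_{-pi}^{pi} (3*x**2 - x + 2) cos(2*x) dx = (-1/4 + 3*pi/2) - (-3*pi/2 - 1/4) = 3*pi.
Hence a_2 = (1/pi)·(3*pi) = 3.

3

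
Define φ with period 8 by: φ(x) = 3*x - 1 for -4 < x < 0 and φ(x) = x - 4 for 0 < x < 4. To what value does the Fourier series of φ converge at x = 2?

-2

φ is continuous at x = 2 with value -2, so the series converges to -2 there.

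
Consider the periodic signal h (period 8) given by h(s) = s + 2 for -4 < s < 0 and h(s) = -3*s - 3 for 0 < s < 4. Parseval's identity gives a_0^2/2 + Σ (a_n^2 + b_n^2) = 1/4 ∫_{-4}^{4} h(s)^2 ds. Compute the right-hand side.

1/4 ∫_{-4}^{4} h(s)^2 ds = 1/4 · (1132/3) = 283/3.

283/3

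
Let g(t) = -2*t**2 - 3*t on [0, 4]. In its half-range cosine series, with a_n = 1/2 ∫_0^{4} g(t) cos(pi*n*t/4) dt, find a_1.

176/pi**2

a_1 = 1/2 ∫_0^{4} (-2*t**2 - 3*t) cos(pi*t/4) dt.
Integrating by parts twice (tabular method), an antiderivative of (-2*t**2 - 3*t) cos(pi*t/4) is -8*t**2*sin(pi*t/4)/pi - 12*t*sin(pi*t/4)/pi - 64*t*cos(pi*t/4)/pi**2 + 256*sin(pi*t/4)/pi**3 - 48*cos(pi*t/4)/pi**2; evaluating from 0 to 4: ∫_{0}^{4} (-2*t**2 - 3*t) cos(pi*t/4) dt = (304/pi**2) - (-48/pi**2) = 352/pi**2.
Hence a_1 = (1/2)·(352/pi**2) = 176/pi**2.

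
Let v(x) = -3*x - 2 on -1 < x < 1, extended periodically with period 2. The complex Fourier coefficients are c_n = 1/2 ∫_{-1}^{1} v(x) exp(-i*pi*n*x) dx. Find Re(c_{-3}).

0

Since v is real-valued, Re(c_{-3}) = 1/2 ∫_{-1}^{1} v(x) cos(-3*pi*x) dx = a_{3}/2.
Integrating by parts (boundary term plus one more integral), an antiderivative of (-3*x - 2) cos(-3*pi*x) is -x*sin(3*pi*x)/pi - 2*sin(3*pi*x)/(3*pi) - cos(3*pi*x)/(3*pi**2); evaluating from -1 to 1: ∫_{-1}^{1} (-3*x - 2) cos(-3*pi*x) dx = (1/(3*pi**2)) - (1/(3*pi**2)) = 0.
Hence Re(c_{-3}) = (1/2)·(0) = 0.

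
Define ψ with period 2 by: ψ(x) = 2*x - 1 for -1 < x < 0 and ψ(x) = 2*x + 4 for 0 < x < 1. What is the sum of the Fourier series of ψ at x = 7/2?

x = 7/2 differs from x = -1/2 by 2 full period(s), and the series is 2-periodic.
ψ is continuous at x = -1/2 with value -2, so the series converges to -2 there.

-2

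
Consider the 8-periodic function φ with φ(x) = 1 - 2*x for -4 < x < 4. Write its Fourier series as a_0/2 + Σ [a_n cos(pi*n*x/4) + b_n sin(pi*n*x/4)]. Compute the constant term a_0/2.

a_0 = 1/4 ∫_{-4}^{4} φ(x) dx = 1/4 · (8) = 2.
So the constant term a_0/2 = 1.

1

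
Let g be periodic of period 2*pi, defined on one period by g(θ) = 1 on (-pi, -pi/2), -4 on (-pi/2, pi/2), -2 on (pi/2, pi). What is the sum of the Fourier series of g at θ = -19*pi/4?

θ = -19*pi/4 differs from θ = -3*pi/4 by -2 full period(s), and the series is 2*pi-periodic.
g is continuous at θ = -3*pi/4 with value 1, so the series converges to 1 there.

1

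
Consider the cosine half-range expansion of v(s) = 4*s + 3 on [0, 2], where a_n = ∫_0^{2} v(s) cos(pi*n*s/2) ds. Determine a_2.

0

a_2 = ∫_0^{2} (4*s + 3) cos(pi*s) ds.
Integrating by parts (boundary term plus one more integral), an antiderivative of (4*s + 3) cos(pi*s) is 4*s*sin(pi*s)/pi + 3*sin(pi*s)/pi + 4*cos(pi*s)/pi**2; evaluating from 0 to 2: ∫_{0}^{2} (4*s + 3) cos(pi*s) ds = (4/pi**2) - (4/pi**2) = 0.
Hence a_2 = 0.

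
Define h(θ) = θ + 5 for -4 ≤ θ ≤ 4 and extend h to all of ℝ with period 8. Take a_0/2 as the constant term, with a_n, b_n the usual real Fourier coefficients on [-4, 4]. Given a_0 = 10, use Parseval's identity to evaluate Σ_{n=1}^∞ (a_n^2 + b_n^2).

32/3

Parseval: a_0^2/2 + Σ_{n≥1} (a_n^2+b_n^2) = 1/4 ∫_{-4}^{4} h(θ)^2 dθ = 182/3.
Subtract a_0^2/2 = 50: Σ (a_n^2+b_n^2) = 32/3.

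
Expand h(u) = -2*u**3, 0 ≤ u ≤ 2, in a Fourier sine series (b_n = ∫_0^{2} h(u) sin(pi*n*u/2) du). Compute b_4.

-3/pi**3 + 8/pi

b_4 = ∫_0^{2} (-2*u**3) sin(2*pi*u) du.
Integrating by parts three times (tabular method), an antiderivative of (-2*u**3) sin(2*pi*u) is u**3*cos(2*pi*u)/pi - 3*u**2*sin(2*pi*u)/(2*pi**2) - 3*u*cos(2*pi*u)/(2*pi**3) + 3*sin(2*pi*u)/(4*pi**4); evaluating from 0 to 2: ∫_{0}^{2} (-2*u**3) sin(2*pi*u) du = (-3/pi**3 + 8/pi) - (0) = -3/pi**3 + 8/pi.
Hence b_4 = -3/pi**3 + 8/pi.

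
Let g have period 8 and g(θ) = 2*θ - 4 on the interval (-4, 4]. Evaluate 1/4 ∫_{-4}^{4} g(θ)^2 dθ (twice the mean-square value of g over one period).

224/3

1/4 ∫_{-4}^{4} g(θ)^2 dθ = 1/4 · (896/3) = 224/3.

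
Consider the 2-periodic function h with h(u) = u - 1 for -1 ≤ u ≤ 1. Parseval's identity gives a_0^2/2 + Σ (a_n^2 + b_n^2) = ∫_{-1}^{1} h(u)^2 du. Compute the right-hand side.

∫_{-1}^{1} h(u)^2 du = 8/3.

8/3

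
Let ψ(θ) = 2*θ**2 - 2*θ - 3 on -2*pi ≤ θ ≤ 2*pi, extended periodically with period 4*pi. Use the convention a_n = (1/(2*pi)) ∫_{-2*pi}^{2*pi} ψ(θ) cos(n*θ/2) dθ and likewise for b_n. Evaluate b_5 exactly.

-8/5

b_5 = (1/(2*pi)) ∫_{-2*pi}^{2*pi} ψ(θ) sin(5*θ/2) dθ.
Integrating by parts twice (tabular method), an antiderivative of (2*θ**2 - 2*θ - 3) sin(5*θ/2) is -4*θ**2*cos(5*θ/2)/5 + 16*θ*sin(5*θ/2)/25 + 4*θ*cos(5*θ/2)/5 - 8*sin(5*θ/2)/25 + 182*cos(5*θ/2)/125; evaluating from -2*pi to 2*pi: ∫_{-2*pi}^{2*pi} (2*θ**2 - 2*θ - 3) sin(5*θ/2) dθ = (-8*pi/5 - 182/125 + 16*pi**2/5) - (-182/125 + 8*pi/5 + 16*pi**2/5) = -16*pi/5.
Hence b_5 = (1/(2*pi))·(-16*pi/5) = -8/5.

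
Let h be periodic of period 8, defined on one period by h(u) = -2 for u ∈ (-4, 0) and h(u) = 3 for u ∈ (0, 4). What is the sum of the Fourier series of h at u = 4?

1/2

At u = 4 the one-sided limits are h(4^-) = 3 and h(4^+) = -2.
By Dirichlet's theorem the series converges to their average, [(3) + (-2)]/2 = 1/2.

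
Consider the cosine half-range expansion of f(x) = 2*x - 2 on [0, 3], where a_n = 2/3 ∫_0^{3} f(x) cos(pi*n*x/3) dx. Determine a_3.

a_3 = 2/3 ∫_0^{3} (2*x - 2) cos(pi*x) dx.
Integrating by parts (boundary term plus one more integral), an antiderivative of (2*x - 2) cos(pi*x) is 2*x*sin(pi*x)/pi - 2*sin(pi*x)/pi + 2*cos(pi*x)/pi**2; evaluating from 0 to 3: ∫_{0}^{3} (2*x - 2) cos(pi*x) dx = (-2/pi**2) - (2/pi**2) = -4/pi**2.
Hence a_3 = (2/3)·(-4/pi**2) = -8/(3*pi**2).

-8/(3*pi**2)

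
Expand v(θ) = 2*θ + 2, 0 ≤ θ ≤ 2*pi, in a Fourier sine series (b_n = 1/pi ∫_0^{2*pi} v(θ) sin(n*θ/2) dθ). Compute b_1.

8/pi + 8

b_1 = 1/pi ∫_0^{2*pi} (2*θ + 2) sin(θ/2) dθ.
Integrating by parts (boundary term plus one more integral), an antiderivative of (2*θ + 2) sin(θ/2) is -4*θ*cos(θ/2) + 8*sin(θ/2) - 4*cos(θ/2); evaluating from 0 to 2*pi: ∫_{0}^{2*pi} (2*θ + 2) sin(θ/2) dθ = (4 + 8*pi) - (-4) = 8 + 8*pi.
Hence b_1 = (1/pi)·(8 + 8*pi) = 8/pi + 8.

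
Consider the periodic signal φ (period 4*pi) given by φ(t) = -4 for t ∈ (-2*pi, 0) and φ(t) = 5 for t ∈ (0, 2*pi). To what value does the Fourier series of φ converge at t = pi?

5

φ is continuous at t = pi with value 5, so the series converges to 5 there.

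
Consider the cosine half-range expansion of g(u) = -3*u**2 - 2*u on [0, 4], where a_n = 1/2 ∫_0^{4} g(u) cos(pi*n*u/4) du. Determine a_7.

32/(7*pi**2)

a_7 = 1/2 ∫_0^{4} (-3*u**2 - 2*u) cos(7*pi*u/4) du.
Integrating by parts twice (tabular method), an antiderivative of (-3*u**2 - 2*u) cos(7*pi*u/4) is -12*u**2*sin(7*pi*u/4)/(7*pi) - 8*u*sin(7*pi*u/4)/(7*pi) - 96*u*cos(7*pi*u/4)/(49*pi**2) + 384*sin(7*pi*u/4)/(343*pi**3) - 32*cos(7*pi*u/4)/(49*pi**2); evaluating from 0 to 4: ∫_{0}^{4} (-3*u**2 - 2*u) cos(7*pi*u/4) du = (416/(49*pi**2)) - (-32/(49*pi**2)) = 64/(7*pi**2).
Hence a_7 = (1/2)·(64/(7*pi**2)) = 32/(7*pi**2).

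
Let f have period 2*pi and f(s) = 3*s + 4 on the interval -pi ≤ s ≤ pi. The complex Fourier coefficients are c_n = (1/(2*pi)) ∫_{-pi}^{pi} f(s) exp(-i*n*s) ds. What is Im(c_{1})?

-3

Since f is real-valued, Im(c_{1}) = -(1/(2*pi)) ∫_{-pi}^{pi} f(s) sin(s) ds = -b_{1}/2.
Integrating by parts (boundary term plus one more integral), an antiderivative of (3*s + 4) sin(s) is -3*s*cos(s) + 3*sin(s) - 4*cos(s); evaluating from -pi to pi: ∫_{-pi}^{pi} (3*s + 4) sin(s) ds = (4 + 3*pi) - (4 - 3*pi) = 6*pi.
Hence Im(c_{1}) = (-1/(2*pi))·(6*pi) = -3.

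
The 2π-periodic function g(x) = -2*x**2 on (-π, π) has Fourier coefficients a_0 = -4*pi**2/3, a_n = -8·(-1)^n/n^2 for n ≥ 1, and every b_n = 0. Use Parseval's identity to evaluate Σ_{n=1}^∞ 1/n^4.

pi**4/90

Parseval: a_0^2/2 + Σ a_n^2 = (1/π) ∫_{-π}^{π} g(x)^2 dx = 8*pi**4/5.
Subtract a_0^2/2 = 8*pi**4/9: Σ a_n^2 = 32*pi**4/45.
Since a_n^2 = 64/n^4, Σ 1/n^4 = pi**4/90.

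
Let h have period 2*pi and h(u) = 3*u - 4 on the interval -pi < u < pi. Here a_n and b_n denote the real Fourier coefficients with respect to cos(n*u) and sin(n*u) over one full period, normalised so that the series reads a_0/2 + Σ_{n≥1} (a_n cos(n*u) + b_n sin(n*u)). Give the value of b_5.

6/5

b_5 = 1/pi ∫_{-pi}^{pi} h(u) sin(5*u) du.
Integrating by parts (boundary term plus one more integral), an antiderivative of (3*u - 4) sin(5*u) is -3*u*cos(5*u)/5 + 3*sin(5*u)/25 + 4*cos(5*u)/5; evaluating from -pi to pi: ∫_{-pi}^{pi} (3*u - 4) sin(5*u) du = (-4/5 + 3*pi/5) - (-3*pi/5 - 4/5) = 6*pi/5.
Hence b_5 = (1/pi)·(6*pi/5) = 6/5.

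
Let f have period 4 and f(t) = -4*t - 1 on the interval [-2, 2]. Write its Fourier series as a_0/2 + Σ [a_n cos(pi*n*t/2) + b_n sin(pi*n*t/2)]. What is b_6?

8/(3*pi)

b_6 = 1/2 ∫_{-2}^{2} f(t) sin(3*pi*t) dt.
Integrating by parts (boundary term plus one more integral), an antiderivative of (-4*t - 1) sin(3*pi*t) is 4*t*cos(3*pi*t)/(3*pi) - 4*sin(3*pi*t)/(9*pi**2) + cos(3*pi*t)/(3*pi); evaluating from -2 to 2: ∫_{-2}^{2} (-4*t - 1) sin(3*pi*t) dt = (3/pi) - (-7/(3*pi)) = 16/(3*pi).
Hence b_6 = (1/2)·(16/(3*pi)) = 8/(3*pi).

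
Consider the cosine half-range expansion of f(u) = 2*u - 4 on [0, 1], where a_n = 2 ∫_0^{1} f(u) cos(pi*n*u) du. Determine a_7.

a_7 = 2 ∫_0^{1} (2*u - 4) cos(7*pi*u) du.
Integrating by parts (boundary term plus one more integral), an antiderivative of (2*u - 4) cos(7*pi*u) is 2*u*sin(7*pi*u)/(7*pi) - 4*sin(7*pi*u)/(7*pi) + 2*cos(7*pi*u)/(49*pi**2); evaluating from 0 to 1: ∫_{0}^{1} (2*u - 4) cos(7*pi*u) du = (-2/(49*pi**2)) - (2/(49*pi**2)) = -4/(49*pi**2).
Hence a_7 = 2·(-4/(49*pi**2)) = -8/(49*pi**2).

-8/(49*pi**2)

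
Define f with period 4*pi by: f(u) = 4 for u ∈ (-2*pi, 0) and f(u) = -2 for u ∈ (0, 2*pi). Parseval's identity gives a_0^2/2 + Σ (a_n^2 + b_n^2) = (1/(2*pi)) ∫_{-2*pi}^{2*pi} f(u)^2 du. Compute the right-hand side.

(1/(2*pi)) ∫_{-2*pi}^{2*pi} f(u)^2 du = (1/(2*pi)) · (40*pi) = 20.

20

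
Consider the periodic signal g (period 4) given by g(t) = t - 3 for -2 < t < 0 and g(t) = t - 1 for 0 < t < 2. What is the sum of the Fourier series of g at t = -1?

-4

g is continuous at t = -1 with value -4, so the series converges to -4 there.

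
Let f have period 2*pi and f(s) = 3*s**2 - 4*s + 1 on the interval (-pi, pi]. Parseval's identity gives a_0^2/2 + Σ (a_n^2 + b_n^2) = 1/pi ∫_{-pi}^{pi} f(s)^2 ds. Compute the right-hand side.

2 + 44*pi**2/3 + 18*pi**4/5

1/pi ∫_{-pi}^{pi} f(s)^2 ds = 1/pi · (2*pi*(15 + 110*pi**2 + 27*pi**4)/15) = 2 + 44*pi**2/3 + 18*pi**4/5.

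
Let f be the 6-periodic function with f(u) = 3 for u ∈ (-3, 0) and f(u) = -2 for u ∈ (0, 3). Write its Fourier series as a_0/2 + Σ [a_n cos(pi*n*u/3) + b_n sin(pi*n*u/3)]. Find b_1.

b_1 = 1/3 ∫_{-3}^{3} f(u) sin(pi*u/3) du.
Split the integral at the breakpoints.
Directly, an antiderivative of (3) sin(pi*u/3) is -9*cos(pi*u/3)/pi; evaluating from -3 to 0: ∫_{-3}^{0} (3) sin(pi*u/3) du = (-9/pi) - (9/pi) = -18/pi.
Directly, an antiderivative of (-2) sin(pi*u/3) is 6*cos(pi*u/3)/pi; evaluating from 0 to 3: ∫_{0}^{3} (-2) sin(pi*u/3) du = (-6/pi) - (6/pi) = -12/pi.
Summing the pieces and multiplying by (1/3) gives b_1 = -10/pi.

-10/pi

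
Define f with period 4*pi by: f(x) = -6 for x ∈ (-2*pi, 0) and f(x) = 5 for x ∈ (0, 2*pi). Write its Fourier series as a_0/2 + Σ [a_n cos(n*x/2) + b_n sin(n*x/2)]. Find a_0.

-1

a_0 = (1/(2*pi)) ∫_{-2*pi}^{2*pi} f(x) dx = (1/(2*pi)) · (-2*pi) = -1.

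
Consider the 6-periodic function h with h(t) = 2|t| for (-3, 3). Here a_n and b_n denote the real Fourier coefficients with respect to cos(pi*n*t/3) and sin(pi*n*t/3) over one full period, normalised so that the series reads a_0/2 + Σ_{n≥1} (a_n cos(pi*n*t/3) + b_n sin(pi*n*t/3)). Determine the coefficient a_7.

-24/(49*pi**2)

a_7 = 1/3 ∫_{-3}^{3} h(t) cos(7*pi*t/3) dt.
h is even and cos(7*pi*t/3) is even, so the integrand is even and a_7 = 2/3 ∫_0^{3} h(t) cos(7*pi*t/3) dt.
Integrating by parts (boundary term plus one more integral), an antiderivative of (2*t) cos(7*pi*t/3) is 6*t*sin(7*pi*t/3)/(7*pi) + 18*cos(7*pi*t/3)/(49*pi**2); evaluating from 0 to 3: ∫_{0}^{3} (2*t) cos(7*pi*t/3) dt = (-18/(49*pi**2)) - (18/(49*pi**2)) = -36/(49*pi**2).
Hence a_7 = (2/3)·(-36/(49*pi**2)) = -24/(49*pi**2).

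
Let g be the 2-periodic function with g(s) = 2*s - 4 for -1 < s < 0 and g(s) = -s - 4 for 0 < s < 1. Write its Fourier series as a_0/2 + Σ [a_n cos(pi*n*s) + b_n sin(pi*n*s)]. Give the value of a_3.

2/(3*pi**2)

a_3 = ∫_{-1}^{1} g(s) cos(3*pi*s) ds.
Split the integral at the breakpoints.
Integrating by parts (boundary term plus one more integral), an antiderivative of (2*s - 4) cos(3*pi*s) is 2*s*sin(3*pi*s)/(3*pi) - 4*sin(3*pi*s)/(3*pi) + 2*cos(3*pi*s)/(9*pi**2); evaluating from -1 to 0: ∫_{-1}^{0} (2*s - 4) cos(3*pi*s) ds = (2/(9*pi**2)) - (-2/(9*pi**2)) = 4/(9*pi**2).
Integrating by parts (boundary term plus one more integral), an antiderivative of (-s - 4) cos(3*pi*s) is -s*sin(3*pi*s)/(3*pi) - 4*sin(3*pi*s)/(3*pi) - cos(3*pi*s)/(9*pi**2); evaluating from 0 to 1: ∫_{0}^{1} (-s - 4) cos(3*pi*s) ds = (1/(9*pi**2)) - (-1/(9*pi**2)) = 2/(9*pi**2).
Summing the pieces gives a_3 = 2/(3*pi**2).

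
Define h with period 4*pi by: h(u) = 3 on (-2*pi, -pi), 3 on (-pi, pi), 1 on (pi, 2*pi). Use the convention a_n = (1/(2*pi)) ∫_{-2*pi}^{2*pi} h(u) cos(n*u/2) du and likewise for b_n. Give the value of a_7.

a_7 = (1/(2*pi)) ∫_{-2*pi}^{2*pi} h(u) cos(7*u/2) du.
Split the integral at the breakpoints.
Directly, an antiderivative of (3) cos(7*u/2) is 6*sin(7*u/2)/7; evaluating from -2*pi to -pi: ∫_{-2*pi}^{-pi} (3) cos(7*u/2) du = (6/7) - (0) = 6/7.
Directly, an antiderivative of (3) cos(7*u/2) is 6*sin(7*u/2)/7; evaluating from -pi to pi: ∫_{-pi}^{pi} (3) cos(7*u/2) du = (-6/7) - (6/7) = -12/7.
Directly, an antiderivative of (1) cos(7*u/2) is 2*sin(7*u/2)/7; evaluating from pi to 2*pi: ∫_{pi}^{2*pi} (1) cos(7*u/2) du = (0) - (-2/7) = 2/7.
Summing the pieces and multiplying by (1/(2*pi)) gives a_7 = -2/(7*pi).

-2/(7*pi)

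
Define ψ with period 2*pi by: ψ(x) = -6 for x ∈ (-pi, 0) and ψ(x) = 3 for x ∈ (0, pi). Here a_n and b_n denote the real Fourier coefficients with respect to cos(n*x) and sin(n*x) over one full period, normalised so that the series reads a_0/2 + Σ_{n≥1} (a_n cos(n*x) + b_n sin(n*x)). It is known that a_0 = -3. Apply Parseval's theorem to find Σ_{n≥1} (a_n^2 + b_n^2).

Parseval: a_0^2/2 + Σ_{n≥1} (a_n^2+b_n^2) = 1/pi ∫_{-pi}^{pi} ψ(x)^2 dx = 45.
Subtract a_0^2/2 = 9/2: Σ (a_n^2+b_n^2) = 81/2.

81/2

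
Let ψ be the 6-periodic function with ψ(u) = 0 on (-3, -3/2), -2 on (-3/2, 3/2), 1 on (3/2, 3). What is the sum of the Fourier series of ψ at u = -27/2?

-1

u = -27/2 differs from u = -3/2 by -2 full period(s), and the series is 6-periodic.
At u = -3/2 the one-sided limits are ψ(-3/2^-) = 0 and ψ(-3/2^+) = -2.
By Dirichlet's theorem the series converges to their average, [(0) + (-2)]/2 = -1.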